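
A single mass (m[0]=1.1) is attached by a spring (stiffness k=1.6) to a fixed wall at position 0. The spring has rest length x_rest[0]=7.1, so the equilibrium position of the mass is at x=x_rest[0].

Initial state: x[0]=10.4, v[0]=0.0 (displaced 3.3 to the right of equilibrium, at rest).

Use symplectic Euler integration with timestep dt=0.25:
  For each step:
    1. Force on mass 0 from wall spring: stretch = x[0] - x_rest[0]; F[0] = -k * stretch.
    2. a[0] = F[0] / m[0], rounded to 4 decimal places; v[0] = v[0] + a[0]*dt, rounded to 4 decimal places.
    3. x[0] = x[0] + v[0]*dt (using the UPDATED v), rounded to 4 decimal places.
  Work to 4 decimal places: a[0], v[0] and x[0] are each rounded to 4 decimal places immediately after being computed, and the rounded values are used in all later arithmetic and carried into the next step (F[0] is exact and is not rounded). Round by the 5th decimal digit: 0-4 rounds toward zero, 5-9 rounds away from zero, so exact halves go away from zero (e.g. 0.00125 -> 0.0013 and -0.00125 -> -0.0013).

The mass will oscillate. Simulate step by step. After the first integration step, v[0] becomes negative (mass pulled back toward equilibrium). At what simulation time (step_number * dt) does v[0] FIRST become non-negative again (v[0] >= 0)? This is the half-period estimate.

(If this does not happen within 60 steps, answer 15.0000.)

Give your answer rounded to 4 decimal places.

Step 0: x=[10.4000] v=[0.0000]
Step 1: x=[10.1000] v=[-1.2000]
Step 2: x=[9.5273] v=[-2.2909]
Step 3: x=[8.7339] v=[-3.1736]
Step 4: x=[7.7920] v=[-3.7678]
Step 5: x=[6.7872] v=[-4.0194]
Step 6: x=[5.8108] v=[-3.9057]
Step 7: x=[4.9516] v=[-3.4369]
Step 8: x=[4.2877] v=[-2.6557]
Step 9: x=[3.8794] v=[-1.6331]
Step 10: x=[3.7639] v=[-0.4620]
Step 11: x=[3.9517] v=[0.7511]
First v>=0 after going negative at step 11, time=2.7500

Answer: 2.7500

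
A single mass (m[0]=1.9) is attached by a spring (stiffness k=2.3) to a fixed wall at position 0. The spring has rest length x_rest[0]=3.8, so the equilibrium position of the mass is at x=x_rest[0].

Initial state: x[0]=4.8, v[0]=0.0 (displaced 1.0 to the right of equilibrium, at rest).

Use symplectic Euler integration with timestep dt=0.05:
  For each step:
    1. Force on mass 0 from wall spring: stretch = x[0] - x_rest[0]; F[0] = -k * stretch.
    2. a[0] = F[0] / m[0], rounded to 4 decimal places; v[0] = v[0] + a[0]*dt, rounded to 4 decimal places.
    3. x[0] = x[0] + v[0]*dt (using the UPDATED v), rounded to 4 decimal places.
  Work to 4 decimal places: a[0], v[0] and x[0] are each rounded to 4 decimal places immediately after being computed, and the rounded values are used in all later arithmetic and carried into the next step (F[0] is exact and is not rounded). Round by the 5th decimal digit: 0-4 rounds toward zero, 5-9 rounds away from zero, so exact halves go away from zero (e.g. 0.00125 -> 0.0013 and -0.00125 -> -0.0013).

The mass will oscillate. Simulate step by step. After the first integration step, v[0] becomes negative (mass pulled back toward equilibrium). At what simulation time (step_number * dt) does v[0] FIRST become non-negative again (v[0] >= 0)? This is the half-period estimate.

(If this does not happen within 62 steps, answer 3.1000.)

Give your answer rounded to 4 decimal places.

Step 0: x=[4.8000] v=[0.0000]
Step 1: x=[4.7970] v=[-0.0605]
Step 2: x=[4.7910] v=[-0.1208]
Step 3: x=[4.7820] v=[-0.1808]
Step 4: x=[4.7700] v=[-0.2402]
Step 5: x=[4.7551] v=[-0.2989]
Step 6: x=[4.7373] v=[-0.3567]
Step 7: x=[4.7166] v=[-0.4134]
Step 8: x=[4.6932] v=[-0.4689]
Step 9: x=[4.6671] v=[-0.5230]
Step 10: x=[4.6383] v=[-0.5755]
Step 11: x=[4.6070] v=[-0.6262]
Step 12: x=[4.5733] v=[-0.6750]
Step 13: x=[4.5372] v=[-0.7218]
Step 14: x=[4.4989] v=[-0.7664]
Step 15: x=[4.4585] v=[-0.8087]
Step 16: x=[4.4161] v=[-0.8486]
Step 17: x=[4.3718] v=[-0.8859]
Step 18: x=[4.3258] v=[-0.9205]
Step 19: x=[4.2782] v=[-0.9523]
Step 20: x=[4.2291] v=[-0.9812]
Step 21: x=[4.1787] v=[-1.0072]
Step 22: x=[4.1272] v=[-1.0301]
Step 23: x=[4.0747] v=[-1.0499]
Step 24: x=[4.0214] v=[-1.0665]
Step 25: x=[3.9674] v=[-1.0799]
Step 26: x=[3.9129] v=[-1.0900]
Step 27: x=[3.8581] v=[-1.0968]
Step 28: x=[3.8031] v=[-1.1003]
Step 29: x=[3.7481] v=[-1.1005]
Step 30: x=[3.6932] v=[-1.0974]
Step 31: x=[3.6387] v=[-1.0909]
Step 32: x=[3.5846] v=[-1.0811]
Step 33: x=[3.5312] v=[-1.0681]
Step 34: x=[3.4786] v=[-1.0518]
Step 35: x=[3.4270] v=[-1.0323]
Step 36: x=[3.3765] v=[-1.0097]
Step 37: x=[3.3273] v=[-0.9841]
Step 38: x=[3.2795] v=[-0.9555]
Step 39: x=[3.2333] v=[-0.9240]
Step 40: x=[3.1888] v=[-0.8897]
Step 41: x=[3.1462] v=[-0.8527]
Step 42: x=[3.1055] v=[-0.8131]
Step 43: x=[3.0669] v=[-0.7711]
Step 44: x=[3.0306] v=[-0.7267]
Step 45: x=[2.9966] v=[-0.6801]
Step 46: x=[2.9650] v=[-0.6315]
Step 47: x=[2.9360] v=[-0.5810]
Step 48: x=[2.9096] v=[-0.5287]
Step 49: x=[2.8859] v=[-0.4748]
Step 50: x=[2.8649] v=[-0.4195]
Step 51: x=[2.8468] v=[-0.3629]
Step 52: x=[2.8315] v=[-0.3052]
Step 53: x=[2.8192] v=[-0.2466]
Step 54: x=[2.8098] v=[-0.1872]
Step 55: x=[2.8034] v=[-0.1273]
Step 56: x=[2.8001] v=[-0.0670]
Step 57: x=[2.7998] v=[-0.0065]
Step 58: x=[2.8025] v=[0.0540]
First v>=0 after going negative at step 58, time=2.9000

Answer: 2.9000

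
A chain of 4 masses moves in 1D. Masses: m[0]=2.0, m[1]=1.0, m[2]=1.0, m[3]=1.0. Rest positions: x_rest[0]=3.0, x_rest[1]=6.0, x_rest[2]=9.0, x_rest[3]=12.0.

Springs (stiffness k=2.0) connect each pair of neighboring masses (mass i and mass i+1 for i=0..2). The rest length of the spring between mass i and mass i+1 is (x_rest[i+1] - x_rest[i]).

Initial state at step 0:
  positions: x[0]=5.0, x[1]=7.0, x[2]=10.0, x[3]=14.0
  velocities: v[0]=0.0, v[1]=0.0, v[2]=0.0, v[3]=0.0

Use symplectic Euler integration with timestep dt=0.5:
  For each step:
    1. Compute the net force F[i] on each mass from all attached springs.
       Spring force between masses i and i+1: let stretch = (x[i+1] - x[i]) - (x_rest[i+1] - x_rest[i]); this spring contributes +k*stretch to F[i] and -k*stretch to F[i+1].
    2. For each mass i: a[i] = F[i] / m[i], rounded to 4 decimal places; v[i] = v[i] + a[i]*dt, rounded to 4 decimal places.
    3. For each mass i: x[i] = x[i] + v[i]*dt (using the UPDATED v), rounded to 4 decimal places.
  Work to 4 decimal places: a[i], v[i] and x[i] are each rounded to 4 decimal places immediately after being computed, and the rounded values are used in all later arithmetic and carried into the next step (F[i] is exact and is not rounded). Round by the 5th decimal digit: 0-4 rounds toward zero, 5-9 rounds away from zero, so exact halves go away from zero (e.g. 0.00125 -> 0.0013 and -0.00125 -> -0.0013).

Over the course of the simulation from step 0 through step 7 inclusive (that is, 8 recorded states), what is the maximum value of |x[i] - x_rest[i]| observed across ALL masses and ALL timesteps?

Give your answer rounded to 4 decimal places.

Answer: 2.4083

Derivation:
Step 0: x=[5.0000 7.0000 10.0000 14.0000] v=[0.0000 0.0000 0.0000 0.0000]
Step 1: x=[4.7500 7.5000 10.5000 13.5000] v=[-0.5000 1.0000 1.0000 -1.0000]
Step 2: x=[4.4375 8.1250 11.0000 13.0000] v=[-0.6250 1.2500 1.0000 -1.0000]
Step 3: x=[4.2969 8.3438 11.0625 13.0000] v=[-0.2813 0.4375 0.1250 0.0000]
Step 4: x=[4.4180 7.8985 10.7344 13.5313] v=[0.2422 -0.8907 -0.6562 1.0625]
Step 5: x=[4.6593 7.1309 10.3868 14.1641] v=[0.4825 -1.5353 -0.6952 1.2656]
Step 6: x=[4.7685 6.7554 10.2999 14.4083] v=[0.2183 -0.7510 -0.1738 0.4883]
Step 7: x=[4.6244 7.1587 10.4950 14.0983] v=[-0.2883 0.8066 0.3901 -0.6201]
Max displacement = 2.4083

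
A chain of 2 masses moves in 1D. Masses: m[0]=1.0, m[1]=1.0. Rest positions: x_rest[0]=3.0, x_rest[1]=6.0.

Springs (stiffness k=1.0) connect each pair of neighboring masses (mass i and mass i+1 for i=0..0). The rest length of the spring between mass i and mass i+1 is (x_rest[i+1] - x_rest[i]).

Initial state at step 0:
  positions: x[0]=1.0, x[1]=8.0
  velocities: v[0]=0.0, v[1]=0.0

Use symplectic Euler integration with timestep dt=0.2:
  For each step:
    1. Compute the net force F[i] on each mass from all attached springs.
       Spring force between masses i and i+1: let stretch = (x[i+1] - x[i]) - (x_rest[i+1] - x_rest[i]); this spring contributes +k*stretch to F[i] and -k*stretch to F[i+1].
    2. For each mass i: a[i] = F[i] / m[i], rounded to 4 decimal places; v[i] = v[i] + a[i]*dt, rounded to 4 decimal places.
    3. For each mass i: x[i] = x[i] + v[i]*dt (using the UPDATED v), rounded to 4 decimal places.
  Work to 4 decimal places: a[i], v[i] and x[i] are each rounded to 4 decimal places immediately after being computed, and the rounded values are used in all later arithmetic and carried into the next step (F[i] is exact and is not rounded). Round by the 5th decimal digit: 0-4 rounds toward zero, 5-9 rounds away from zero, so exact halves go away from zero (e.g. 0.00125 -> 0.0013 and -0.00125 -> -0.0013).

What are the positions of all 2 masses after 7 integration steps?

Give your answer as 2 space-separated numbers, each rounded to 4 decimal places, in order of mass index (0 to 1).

Step 0: x=[1.0000 8.0000] v=[0.0000 0.0000]
Step 1: x=[1.1600 7.8400] v=[0.8000 -0.8000]
Step 2: x=[1.4672 7.5328] v=[1.5360 -1.5360]
Step 3: x=[1.8970 7.1030] v=[2.1491 -2.1491]
Step 4: x=[2.4151 6.5849] v=[2.5903 -2.5903]
Step 5: x=[2.9800 6.0200] v=[2.8243 -2.8243]
Step 6: x=[3.5465 5.4535] v=[2.8323 -2.8323]
Step 7: x=[4.0692 4.9308] v=[2.6137 -2.6137]

Answer: 4.0692 4.9308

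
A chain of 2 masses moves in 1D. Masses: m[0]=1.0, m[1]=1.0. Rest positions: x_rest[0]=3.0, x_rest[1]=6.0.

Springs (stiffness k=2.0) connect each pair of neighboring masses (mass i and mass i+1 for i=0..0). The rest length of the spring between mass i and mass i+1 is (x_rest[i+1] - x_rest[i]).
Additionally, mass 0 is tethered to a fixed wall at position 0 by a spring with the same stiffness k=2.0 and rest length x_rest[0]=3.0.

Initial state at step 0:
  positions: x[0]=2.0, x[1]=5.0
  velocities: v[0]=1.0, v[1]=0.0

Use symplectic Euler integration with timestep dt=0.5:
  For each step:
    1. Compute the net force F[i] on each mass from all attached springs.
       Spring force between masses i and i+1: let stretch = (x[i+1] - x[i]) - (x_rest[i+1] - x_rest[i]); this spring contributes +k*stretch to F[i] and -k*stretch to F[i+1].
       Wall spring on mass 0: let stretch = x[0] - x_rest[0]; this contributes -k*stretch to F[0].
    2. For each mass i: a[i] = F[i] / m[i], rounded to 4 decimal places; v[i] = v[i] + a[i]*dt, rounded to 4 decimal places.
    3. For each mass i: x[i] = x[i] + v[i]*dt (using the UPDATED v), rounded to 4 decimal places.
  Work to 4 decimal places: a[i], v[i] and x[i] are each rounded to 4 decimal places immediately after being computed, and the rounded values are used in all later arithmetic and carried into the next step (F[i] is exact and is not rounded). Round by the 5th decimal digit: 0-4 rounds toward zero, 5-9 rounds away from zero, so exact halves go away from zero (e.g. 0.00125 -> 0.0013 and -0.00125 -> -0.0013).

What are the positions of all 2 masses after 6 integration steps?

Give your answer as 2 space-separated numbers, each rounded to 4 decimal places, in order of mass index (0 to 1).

Answer: 4.2188 7.1875

Derivation:
Step 0: x=[2.0000 5.0000] v=[1.0000 0.0000]
Step 1: x=[3.0000 5.0000] v=[2.0000 0.0000]
Step 2: x=[3.5000 5.5000] v=[1.0000 1.0000]
Step 3: x=[3.2500 6.5000] v=[-0.5000 2.0000]
Step 4: x=[3.0000 7.3750] v=[-0.5000 1.7500]
Step 5: x=[3.4375 7.5625] v=[0.8750 0.3750]
Step 6: x=[4.2188 7.1875] v=[1.5625 -0.7500]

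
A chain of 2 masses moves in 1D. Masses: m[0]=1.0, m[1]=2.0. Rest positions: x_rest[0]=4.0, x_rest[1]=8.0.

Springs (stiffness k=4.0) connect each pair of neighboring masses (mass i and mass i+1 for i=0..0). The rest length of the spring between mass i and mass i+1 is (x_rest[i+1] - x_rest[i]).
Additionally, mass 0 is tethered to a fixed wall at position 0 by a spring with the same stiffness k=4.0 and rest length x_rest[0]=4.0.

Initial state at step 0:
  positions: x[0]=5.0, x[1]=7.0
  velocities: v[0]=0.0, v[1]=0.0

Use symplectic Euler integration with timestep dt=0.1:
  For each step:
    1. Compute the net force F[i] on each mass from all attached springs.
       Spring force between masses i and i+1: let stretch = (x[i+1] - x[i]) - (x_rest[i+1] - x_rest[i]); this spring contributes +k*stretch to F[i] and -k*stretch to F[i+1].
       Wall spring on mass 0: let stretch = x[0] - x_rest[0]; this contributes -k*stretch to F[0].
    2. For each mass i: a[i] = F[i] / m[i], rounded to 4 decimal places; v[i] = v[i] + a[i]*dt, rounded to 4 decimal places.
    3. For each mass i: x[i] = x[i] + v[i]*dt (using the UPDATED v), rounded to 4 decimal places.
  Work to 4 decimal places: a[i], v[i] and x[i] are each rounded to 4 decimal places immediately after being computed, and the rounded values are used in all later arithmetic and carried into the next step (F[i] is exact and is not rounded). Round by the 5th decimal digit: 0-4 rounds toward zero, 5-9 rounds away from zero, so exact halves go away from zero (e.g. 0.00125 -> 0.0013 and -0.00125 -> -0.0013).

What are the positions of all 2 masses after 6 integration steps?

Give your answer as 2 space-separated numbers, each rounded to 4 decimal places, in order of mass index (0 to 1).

Step 0: x=[5.0000 7.0000] v=[0.0000 0.0000]
Step 1: x=[4.8800 7.0400] v=[-1.2000 0.4000]
Step 2: x=[4.6512 7.1168] v=[-2.2880 0.7680]
Step 3: x=[4.3350 7.2243] v=[-3.1622 1.0749]
Step 4: x=[3.9610 7.3540] v=[-3.7405 1.2970]
Step 5: x=[3.5642 7.4958] v=[-3.9677 1.4184]
Step 6: x=[3.1821 7.6390] v=[-3.8207 1.4321]

Answer: 3.1821 7.6390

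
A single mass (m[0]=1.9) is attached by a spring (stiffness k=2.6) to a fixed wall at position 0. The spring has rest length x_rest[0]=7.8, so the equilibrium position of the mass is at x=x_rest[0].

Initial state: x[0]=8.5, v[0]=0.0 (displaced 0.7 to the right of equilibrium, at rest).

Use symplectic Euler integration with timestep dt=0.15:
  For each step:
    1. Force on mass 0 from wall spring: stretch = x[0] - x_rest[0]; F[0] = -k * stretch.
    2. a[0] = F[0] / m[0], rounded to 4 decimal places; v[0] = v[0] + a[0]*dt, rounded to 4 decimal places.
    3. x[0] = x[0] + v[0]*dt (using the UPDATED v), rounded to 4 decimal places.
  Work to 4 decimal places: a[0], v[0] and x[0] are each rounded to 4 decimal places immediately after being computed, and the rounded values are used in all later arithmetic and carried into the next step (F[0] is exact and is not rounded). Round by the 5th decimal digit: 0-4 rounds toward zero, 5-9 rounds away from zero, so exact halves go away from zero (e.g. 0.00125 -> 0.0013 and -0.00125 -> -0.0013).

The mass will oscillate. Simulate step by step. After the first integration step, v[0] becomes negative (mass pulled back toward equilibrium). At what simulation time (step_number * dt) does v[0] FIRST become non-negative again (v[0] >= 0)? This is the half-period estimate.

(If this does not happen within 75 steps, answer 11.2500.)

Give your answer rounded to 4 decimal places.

Step 0: x=[8.5000] v=[0.0000]
Step 1: x=[8.4784] v=[-0.1437]
Step 2: x=[8.4360] v=[-0.2829]
Step 3: x=[8.3740] v=[-0.4134]
Step 4: x=[8.2943] v=[-0.5312]
Step 5: x=[8.1994] v=[-0.6327]
Step 6: x=[8.0922] v=[-0.7147]
Step 7: x=[7.9760] v=[-0.7747]
Step 8: x=[7.8544] v=[-0.8108]
Step 9: x=[7.7311] v=[-0.8220]
Step 10: x=[7.6099] v=[-0.8079]
Step 11: x=[7.4946] v=[-0.7689]
Step 12: x=[7.3887] v=[-0.7062]
Step 13: x=[7.2954] v=[-0.6218]
Step 14: x=[7.2177] v=[-0.5182]
Step 15: x=[7.1579] v=[-0.3987]
Step 16: x=[7.1179] v=[-0.2669]
Step 17: x=[7.0989] v=[-0.1269]
Step 18: x=[7.1015] v=[0.0170]
First v>=0 after going negative at step 18, time=2.7000

Answer: 2.7000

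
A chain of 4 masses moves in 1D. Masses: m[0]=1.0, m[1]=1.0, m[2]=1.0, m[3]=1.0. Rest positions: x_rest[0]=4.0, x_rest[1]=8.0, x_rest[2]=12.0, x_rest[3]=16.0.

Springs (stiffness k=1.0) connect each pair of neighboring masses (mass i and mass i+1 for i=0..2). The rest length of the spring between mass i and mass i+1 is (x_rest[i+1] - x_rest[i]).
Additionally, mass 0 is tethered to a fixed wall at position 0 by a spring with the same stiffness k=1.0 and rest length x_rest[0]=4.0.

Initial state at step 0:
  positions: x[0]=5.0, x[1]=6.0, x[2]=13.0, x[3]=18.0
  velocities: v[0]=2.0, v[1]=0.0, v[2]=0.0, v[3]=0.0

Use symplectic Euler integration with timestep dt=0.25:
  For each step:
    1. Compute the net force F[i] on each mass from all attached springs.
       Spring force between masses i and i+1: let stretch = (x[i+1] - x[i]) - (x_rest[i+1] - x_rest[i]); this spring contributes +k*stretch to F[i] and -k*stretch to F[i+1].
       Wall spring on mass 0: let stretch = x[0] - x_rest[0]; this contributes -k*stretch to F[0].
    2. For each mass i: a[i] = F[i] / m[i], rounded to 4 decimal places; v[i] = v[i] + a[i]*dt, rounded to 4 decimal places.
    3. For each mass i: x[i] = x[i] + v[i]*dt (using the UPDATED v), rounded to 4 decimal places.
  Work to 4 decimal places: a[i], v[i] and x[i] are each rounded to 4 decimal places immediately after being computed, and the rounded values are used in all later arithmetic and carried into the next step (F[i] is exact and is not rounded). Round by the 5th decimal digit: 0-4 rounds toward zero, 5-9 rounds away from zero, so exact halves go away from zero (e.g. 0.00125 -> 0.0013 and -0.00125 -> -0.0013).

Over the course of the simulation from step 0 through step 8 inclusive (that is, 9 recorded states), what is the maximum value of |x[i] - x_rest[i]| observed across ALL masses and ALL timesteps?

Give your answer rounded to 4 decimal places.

Answer: 3.1937

Derivation:
Step 0: x=[5.0000 6.0000 13.0000 18.0000] v=[2.0000 0.0000 0.0000 0.0000]
Step 1: x=[5.2500 6.3750 12.8750 17.9375] v=[1.0000 1.5000 -0.5000 -0.2500]
Step 2: x=[5.2422 7.0860 12.6602 17.8086] v=[-0.0313 2.8438 -0.8594 -0.5156]
Step 3: x=[5.0220 8.0301 12.4187 17.6079] v=[-0.8809 3.7764 -0.9659 -0.8027]
Step 4: x=[4.6759 9.0605 12.2273 17.3329] v=[-1.3844 4.1215 -0.7658 -1.1000]
Step 5: x=[4.3116 10.0148 12.1570 16.9888] v=[-1.4572 3.8171 -0.2811 -1.3764]
Step 6: x=[4.0343 10.7465 12.2548 16.5927] v=[-1.1093 2.9269 0.3913 -1.5844]
Step 7: x=[3.9244 11.1530 12.5295 16.1755] v=[-0.4398 1.6259 1.0987 -1.6689]
Step 8: x=[4.0210 11.1937 12.9460 15.7804] v=[0.3863 0.1629 1.6661 -1.5804]
Max displacement = 3.1937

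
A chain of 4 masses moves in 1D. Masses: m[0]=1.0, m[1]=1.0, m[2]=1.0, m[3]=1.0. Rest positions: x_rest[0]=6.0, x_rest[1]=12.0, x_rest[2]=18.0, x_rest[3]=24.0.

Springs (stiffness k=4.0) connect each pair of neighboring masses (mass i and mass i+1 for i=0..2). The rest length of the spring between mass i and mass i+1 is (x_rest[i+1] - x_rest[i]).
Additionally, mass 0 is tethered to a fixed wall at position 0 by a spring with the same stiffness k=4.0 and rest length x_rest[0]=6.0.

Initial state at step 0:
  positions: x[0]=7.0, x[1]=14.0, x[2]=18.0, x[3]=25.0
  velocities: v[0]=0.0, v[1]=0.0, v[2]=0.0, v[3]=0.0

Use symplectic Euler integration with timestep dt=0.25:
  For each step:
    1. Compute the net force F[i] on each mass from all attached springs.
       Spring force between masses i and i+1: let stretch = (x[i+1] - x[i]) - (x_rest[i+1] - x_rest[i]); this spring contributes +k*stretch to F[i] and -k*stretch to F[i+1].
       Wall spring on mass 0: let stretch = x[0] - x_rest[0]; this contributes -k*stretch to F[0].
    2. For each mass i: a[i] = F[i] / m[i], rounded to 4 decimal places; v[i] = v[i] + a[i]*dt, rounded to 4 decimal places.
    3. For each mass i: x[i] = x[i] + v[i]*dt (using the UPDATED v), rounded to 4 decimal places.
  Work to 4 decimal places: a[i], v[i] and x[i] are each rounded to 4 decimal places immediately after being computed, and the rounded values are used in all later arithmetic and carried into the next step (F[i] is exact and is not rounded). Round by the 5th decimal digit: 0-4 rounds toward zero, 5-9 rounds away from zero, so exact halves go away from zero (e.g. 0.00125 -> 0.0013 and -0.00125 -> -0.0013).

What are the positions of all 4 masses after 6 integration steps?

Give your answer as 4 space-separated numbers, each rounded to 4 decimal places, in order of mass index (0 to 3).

Step 0: x=[7.0000 14.0000 18.0000 25.0000] v=[0.0000 0.0000 0.0000 0.0000]
Step 1: x=[7.0000 13.2500 18.7500 24.7500] v=[0.0000 -3.0000 3.0000 -1.0000]
Step 2: x=[6.8125 12.3125 19.6250 24.5000] v=[-0.7500 -3.7500 3.5000 -1.0000]
Step 3: x=[6.2969 11.8281 19.8906 24.5313] v=[-2.0625 -1.9375 1.0625 0.1250]
Step 4: x=[5.5899 11.9766 19.3008 24.9024] v=[-2.8282 0.5938 -2.3593 1.4843]
Step 5: x=[5.0821 12.3594 18.2803 25.3731] v=[-2.0314 1.5313 -4.0819 1.8827]
Step 6: x=[5.1231 12.4031 17.5528 25.5706] v=[0.1638 0.1749 -2.9100 0.7899]

Answer: 5.1231 12.4031 17.5528 25.5706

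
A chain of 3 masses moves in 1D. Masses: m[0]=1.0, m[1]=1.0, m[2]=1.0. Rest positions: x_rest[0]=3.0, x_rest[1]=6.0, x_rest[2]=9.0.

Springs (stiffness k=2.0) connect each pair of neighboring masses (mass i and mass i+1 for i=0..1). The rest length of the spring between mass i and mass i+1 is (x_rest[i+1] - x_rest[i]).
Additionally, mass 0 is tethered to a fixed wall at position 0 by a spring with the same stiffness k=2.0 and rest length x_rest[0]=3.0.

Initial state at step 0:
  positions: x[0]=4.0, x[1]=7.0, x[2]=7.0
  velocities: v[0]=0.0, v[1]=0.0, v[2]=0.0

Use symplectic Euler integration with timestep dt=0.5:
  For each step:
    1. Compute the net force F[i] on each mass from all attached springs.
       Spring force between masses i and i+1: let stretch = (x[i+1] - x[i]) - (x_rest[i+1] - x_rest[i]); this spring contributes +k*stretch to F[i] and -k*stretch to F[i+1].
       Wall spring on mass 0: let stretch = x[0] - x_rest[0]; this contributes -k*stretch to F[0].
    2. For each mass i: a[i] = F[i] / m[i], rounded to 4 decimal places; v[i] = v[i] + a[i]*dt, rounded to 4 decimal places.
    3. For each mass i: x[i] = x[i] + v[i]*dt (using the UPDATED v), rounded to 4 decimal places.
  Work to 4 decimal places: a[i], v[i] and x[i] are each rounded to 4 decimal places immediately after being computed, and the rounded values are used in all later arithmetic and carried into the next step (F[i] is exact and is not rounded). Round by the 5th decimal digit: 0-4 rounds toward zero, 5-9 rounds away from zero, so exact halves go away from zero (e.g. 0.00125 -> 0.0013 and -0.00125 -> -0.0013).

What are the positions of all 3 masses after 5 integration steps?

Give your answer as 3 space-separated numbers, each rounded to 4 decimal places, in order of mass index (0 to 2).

Step 0: x=[4.0000 7.0000 7.0000] v=[0.0000 0.0000 0.0000]
Step 1: x=[3.5000 5.5000 8.5000] v=[-1.0000 -3.0000 3.0000]
Step 2: x=[2.2500 4.5000 10.0000] v=[-2.5000 -2.0000 3.0000]
Step 3: x=[1.0000 5.1250 10.2500] v=[-2.5000 1.2500 0.5000]
Step 4: x=[1.3125 6.2500 9.4375] v=[0.6250 2.2500 -1.6250]
Step 5: x=[3.4375 6.5000 8.5313] v=[4.2500 0.5000 -1.8125]

Answer: 3.4375 6.5000 8.5313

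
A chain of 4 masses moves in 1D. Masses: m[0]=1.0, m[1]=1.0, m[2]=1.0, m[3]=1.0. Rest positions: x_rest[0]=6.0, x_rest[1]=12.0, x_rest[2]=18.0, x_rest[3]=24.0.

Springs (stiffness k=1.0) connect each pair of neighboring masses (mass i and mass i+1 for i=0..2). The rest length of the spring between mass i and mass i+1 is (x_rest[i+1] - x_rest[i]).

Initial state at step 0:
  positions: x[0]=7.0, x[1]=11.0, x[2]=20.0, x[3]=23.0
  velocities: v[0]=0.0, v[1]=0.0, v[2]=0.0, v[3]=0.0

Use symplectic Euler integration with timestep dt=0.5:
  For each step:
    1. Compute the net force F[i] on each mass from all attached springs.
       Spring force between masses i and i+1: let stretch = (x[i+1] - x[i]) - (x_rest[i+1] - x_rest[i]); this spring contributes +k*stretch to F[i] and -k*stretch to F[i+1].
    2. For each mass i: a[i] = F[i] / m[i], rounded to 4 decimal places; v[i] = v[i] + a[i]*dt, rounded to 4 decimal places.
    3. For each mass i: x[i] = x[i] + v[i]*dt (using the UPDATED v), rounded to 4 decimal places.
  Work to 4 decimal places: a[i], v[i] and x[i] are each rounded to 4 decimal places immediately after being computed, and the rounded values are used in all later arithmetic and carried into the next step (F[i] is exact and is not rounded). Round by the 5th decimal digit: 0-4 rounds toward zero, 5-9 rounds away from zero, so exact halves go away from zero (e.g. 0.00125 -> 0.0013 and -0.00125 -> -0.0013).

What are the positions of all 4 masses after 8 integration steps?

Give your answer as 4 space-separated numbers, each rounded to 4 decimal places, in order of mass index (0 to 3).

Step 0: x=[7.0000 11.0000 20.0000 23.0000] v=[0.0000 0.0000 0.0000 0.0000]
Step 1: x=[6.5000 12.2500 18.5000 23.7500] v=[-1.0000 2.5000 -3.0000 1.5000]
Step 2: x=[5.9375 13.6250 16.7500 24.6875] v=[-1.1250 2.7500 -3.5000 1.8750]
Step 3: x=[5.7969 13.8594 16.2031 25.1407] v=[-0.2813 0.4688 -1.0938 0.9063]
Step 4: x=[6.1719 12.6641 17.3047 24.8595] v=[0.7500 -2.3906 2.2032 -0.5625]
Step 5: x=[6.6700 11.0059 19.1349 24.1896] v=[0.9961 -3.3164 3.6603 -1.3399]
Step 6: x=[6.7521 10.2960 20.1965 23.7560] v=[0.1641 -1.4199 2.1232 -0.8673]
Step 7: x=[6.2201 11.1752 19.6729 23.9325] v=[-1.0640 1.7584 -1.0473 0.3530]
Step 8: x=[5.4269 12.9401 18.0897 24.5441] v=[-1.5865 3.5297 -3.1664 1.2232]

Answer: 5.4269 12.9401 18.0897 24.5441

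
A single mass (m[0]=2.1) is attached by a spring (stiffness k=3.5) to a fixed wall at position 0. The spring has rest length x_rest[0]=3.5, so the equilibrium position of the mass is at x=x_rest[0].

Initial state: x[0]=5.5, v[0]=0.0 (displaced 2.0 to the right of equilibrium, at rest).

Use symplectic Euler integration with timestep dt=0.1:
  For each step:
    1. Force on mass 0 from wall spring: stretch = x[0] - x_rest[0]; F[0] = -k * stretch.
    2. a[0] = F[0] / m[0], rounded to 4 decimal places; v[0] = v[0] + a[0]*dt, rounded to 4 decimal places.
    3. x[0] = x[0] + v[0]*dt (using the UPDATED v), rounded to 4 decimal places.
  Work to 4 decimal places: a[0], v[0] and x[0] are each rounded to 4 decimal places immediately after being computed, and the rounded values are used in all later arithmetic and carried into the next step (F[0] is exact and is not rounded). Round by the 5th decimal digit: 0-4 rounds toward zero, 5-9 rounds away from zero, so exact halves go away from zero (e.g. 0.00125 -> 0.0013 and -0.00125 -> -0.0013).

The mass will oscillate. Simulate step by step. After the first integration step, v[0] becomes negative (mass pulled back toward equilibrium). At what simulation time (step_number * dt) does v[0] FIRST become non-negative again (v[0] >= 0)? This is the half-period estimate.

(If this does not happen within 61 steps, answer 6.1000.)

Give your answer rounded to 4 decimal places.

Answer: 2.5000

Derivation:
Step 0: x=[5.5000] v=[0.0000]
Step 1: x=[5.4667] v=[-0.3333]
Step 2: x=[5.4006] v=[-0.6611]
Step 3: x=[5.3028] v=[-0.9779]
Step 4: x=[5.1750] v=[-1.2784]
Step 5: x=[5.0192] v=[-1.5576]
Step 6: x=[4.8381] v=[-1.8108]
Step 7: x=[4.6347] v=[-2.0338]
Step 8: x=[4.4124] v=[-2.2229]
Step 9: x=[4.1749] v=[-2.3750]
Step 10: x=[3.9262] v=[-2.4875]
Step 11: x=[3.6704] v=[-2.5585]
Step 12: x=[3.4117] v=[-2.5869]
Step 13: x=[3.1545] v=[-2.5722]
Step 14: x=[2.9030] v=[-2.5146]
Step 15: x=[2.6615] v=[-2.4151]
Step 16: x=[2.4340] v=[-2.2754]
Step 17: x=[2.2242] v=[-2.0977]
Step 18: x=[2.0357] v=[-1.8851]
Step 19: x=[1.8716] v=[-1.6411]
Step 20: x=[1.7346] v=[-1.3697]
Step 21: x=[1.6271] v=[-1.0755]
Step 22: x=[1.5508] v=[-0.7634]
Step 23: x=[1.5070] v=[-0.4385]
Step 24: x=[1.4964] v=[-0.1063]
Step 25: x=[1.5192] v=[0.2276]
First v>=0 after going negative at step 25, time=2.5000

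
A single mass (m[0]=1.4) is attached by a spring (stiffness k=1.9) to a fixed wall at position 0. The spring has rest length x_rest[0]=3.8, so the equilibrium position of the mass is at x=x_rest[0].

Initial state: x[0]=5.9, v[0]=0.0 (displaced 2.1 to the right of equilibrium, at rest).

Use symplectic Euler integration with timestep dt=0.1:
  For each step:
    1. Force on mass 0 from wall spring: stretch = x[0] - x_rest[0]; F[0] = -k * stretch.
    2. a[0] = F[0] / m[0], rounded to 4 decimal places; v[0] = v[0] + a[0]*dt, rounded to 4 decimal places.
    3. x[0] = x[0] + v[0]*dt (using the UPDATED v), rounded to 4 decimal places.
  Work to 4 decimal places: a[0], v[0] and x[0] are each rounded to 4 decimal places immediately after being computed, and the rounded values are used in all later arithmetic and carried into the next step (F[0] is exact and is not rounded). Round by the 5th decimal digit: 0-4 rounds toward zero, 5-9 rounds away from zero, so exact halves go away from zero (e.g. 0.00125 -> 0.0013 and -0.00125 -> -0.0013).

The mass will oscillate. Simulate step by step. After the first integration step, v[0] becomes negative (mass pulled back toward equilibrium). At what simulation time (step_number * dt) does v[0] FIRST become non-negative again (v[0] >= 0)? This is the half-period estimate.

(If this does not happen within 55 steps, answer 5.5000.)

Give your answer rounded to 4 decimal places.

Answer: 2.7000

Derivation:
Step 0: x=[5.9000] v=[0.0000]
Step 1: x=[5.8715] v=[-0.2850]
Step 2: x=[5.8149] v=[-0.5661]
Step 3: x=[5.7309] v=[-0.8396]
Step 4: x=[5.6207] v=[-1.1017]
Step 5: x=[5.4858] v=[-1.3488]
Step 6: x=[5.3280] v=[-1.5776]
Step 7: x=[5.1495] v=[-1.7850]
Step 8: x=[4.9527] v=[-1.9682]
Step 9: x=[4.7402] v=[-2.1246]
Step 10: x=[4.5150] v=[-2.2522]
Step 11: x=[4.2801] v=[-2.3492]
Step 12: x=[4.0387] v=[-2.4144]
Step 13: x=[3.7940] v=[-2.4468]
Step 14: x=[3.5494] v=[-2.4460]
Step 15: x=[3.3082] v=[-2.4120]
Step 16: x=[3.0737] v=[-2.3453]
Step 17: x=[2.8490] v=[-2.2467]
Step 18: x=[2.6372] v=[-2.1176]
Step 19: x=[2.4412] v=[-1.9598]
Step 20: x=[2.2637] v=[-1.7754]
Step 21: x=[2.1070] v=[-1.5669]
Step 22: x=[1.9733] v=[-1.3371]
Step 23: x=[1.8644] v=[-1.0892]
Step 24: x=[1.7818] v=[-0.8265]
Step 25: x=[1.7265] v=[-0.5526]
Step 26: x=[1.6994] v=[-0.2712]
Step 27: x=[1.7008] v=[0.0139]
First v>=0 after going negative at step 27, time=2.7000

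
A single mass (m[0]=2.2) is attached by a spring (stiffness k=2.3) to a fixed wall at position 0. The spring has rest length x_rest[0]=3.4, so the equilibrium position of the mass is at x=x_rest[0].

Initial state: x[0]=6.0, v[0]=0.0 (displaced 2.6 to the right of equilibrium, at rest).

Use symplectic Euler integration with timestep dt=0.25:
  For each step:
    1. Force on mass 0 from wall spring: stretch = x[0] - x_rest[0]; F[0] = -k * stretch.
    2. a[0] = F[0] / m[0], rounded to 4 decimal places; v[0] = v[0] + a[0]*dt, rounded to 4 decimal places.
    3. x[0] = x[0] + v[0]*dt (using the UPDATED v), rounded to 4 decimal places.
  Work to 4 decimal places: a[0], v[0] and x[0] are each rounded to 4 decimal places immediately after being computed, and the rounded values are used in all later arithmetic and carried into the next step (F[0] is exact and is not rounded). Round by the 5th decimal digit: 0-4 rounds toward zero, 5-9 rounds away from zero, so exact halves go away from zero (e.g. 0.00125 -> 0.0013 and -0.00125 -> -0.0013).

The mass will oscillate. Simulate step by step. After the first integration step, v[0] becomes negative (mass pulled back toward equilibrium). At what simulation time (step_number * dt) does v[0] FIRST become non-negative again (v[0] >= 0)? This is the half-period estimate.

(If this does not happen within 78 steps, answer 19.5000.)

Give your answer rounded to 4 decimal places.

Answer: 3.2500

Derivation:
Step 0: x=[6.0000] v=[0.0000]
Step 1: x=[5.8301] v=[-0.6796]
Step 2: x=[5.5014] v=[-1.3148]
Step 3: x=[5.0354] v=[-1.8640]
Step 4: x=[4.4626] v=[-2.2914]
Step 5: x=[3.8203] v=[-2.5691]
Step 6: x=[3.1506] v=[-2.6790]
Step 7: x=[2.4972] v=[-2.6138]
Step 8: x=[1.9027] v=[-2.3779]
Step 9: x=[1.4061] v=[-1.9866]
Step 10: x=[1.0397] v=[-1.4655]
Step 11: x=[0.8276] v=[-0.8486]
Step 12: x=[0.7835] v=[-0.1763]
Step 13: x=[0.9104] v=[0.5076]
First v>=0 after going negative at step 13, time=3.2500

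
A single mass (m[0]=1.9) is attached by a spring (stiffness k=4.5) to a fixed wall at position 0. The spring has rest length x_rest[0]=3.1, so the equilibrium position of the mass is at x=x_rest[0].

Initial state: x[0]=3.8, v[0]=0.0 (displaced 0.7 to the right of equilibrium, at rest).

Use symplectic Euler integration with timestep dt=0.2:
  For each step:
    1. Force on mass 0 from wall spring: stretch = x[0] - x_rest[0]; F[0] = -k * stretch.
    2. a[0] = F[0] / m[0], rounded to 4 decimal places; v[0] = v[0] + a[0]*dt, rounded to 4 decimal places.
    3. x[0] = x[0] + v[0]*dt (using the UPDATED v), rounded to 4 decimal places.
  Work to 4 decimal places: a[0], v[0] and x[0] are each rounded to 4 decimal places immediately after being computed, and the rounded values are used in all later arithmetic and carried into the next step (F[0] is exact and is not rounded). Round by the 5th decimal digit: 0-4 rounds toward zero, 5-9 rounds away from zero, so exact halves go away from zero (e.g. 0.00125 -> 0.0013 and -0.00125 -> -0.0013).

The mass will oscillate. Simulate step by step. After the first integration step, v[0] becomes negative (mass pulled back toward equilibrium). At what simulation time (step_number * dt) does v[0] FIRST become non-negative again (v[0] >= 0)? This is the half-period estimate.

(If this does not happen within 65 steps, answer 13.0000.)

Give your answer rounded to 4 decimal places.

Step 0: x=[3.8000] v=[0.0000]
Step 1: x=[3.7337] v=[-0.3316]
Step 2: x=[3.6073] v=[-0.6318]
Step 3: x=[3.4329] v=[-0.8721]
Step 4: x=[3.2269] v=[-1.0298]
Step 5: x=[3.0089] v=[-1.0899]
Step 6: x=[2.7996] v=[-1.0467]
Step 7: x=[2.6187] v=[-0.9044]
Step 8: x=[2.4834] v=[-0.6764]
Step 9: x=[2.4065] v=[-0.3843]
Step 10: x=[2.3953] v=[-0.0558]
Step 11: x=[2.4509] v=[0.2780]
First v>=0 after going negative at step 11, time=2.2000

Answer: 2.2000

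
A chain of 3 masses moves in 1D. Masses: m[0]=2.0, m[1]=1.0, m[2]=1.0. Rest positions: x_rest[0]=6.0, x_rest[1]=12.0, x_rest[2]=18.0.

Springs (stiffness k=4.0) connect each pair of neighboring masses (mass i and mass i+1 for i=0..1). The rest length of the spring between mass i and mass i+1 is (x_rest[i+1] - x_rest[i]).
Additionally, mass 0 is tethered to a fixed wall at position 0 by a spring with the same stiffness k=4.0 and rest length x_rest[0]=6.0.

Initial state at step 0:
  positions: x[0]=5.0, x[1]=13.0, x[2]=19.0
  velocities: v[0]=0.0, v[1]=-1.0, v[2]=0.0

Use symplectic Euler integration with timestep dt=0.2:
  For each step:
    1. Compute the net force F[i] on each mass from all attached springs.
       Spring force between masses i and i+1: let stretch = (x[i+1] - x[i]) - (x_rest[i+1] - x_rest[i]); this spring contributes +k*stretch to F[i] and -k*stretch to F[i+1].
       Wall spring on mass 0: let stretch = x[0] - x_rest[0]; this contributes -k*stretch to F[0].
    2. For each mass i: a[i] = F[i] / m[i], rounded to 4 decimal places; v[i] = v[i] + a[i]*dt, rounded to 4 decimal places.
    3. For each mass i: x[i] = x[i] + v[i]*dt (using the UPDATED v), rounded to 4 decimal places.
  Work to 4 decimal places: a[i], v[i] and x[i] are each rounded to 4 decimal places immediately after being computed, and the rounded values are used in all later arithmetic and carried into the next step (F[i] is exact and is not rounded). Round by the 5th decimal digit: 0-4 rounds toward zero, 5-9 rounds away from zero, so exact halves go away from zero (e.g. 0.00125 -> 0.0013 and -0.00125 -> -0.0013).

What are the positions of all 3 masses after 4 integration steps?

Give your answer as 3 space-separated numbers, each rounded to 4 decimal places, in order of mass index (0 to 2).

Step 0: x=[5.0000 13.0000 19.0000] v=[0.0000 -1.0000 0.0000]
Step 1: x=[5.2400 12.4800 19.0000] v=[1.2000 -2.6000 0.0000]
Step 2: x=[5.6400 11.8448 18.9168] v=[2.0000 -3.1760 -0.4160]
Step 3: x=[6.0852 11.3484 18.6621] v=[2.2259 -2.4822 -1.2736]
Step 4: x=[6.4646 11.1800 18.1972] v=[1.8971 -0.8418 -2.3246]

Answer: 6.4646 11.1800 18.1972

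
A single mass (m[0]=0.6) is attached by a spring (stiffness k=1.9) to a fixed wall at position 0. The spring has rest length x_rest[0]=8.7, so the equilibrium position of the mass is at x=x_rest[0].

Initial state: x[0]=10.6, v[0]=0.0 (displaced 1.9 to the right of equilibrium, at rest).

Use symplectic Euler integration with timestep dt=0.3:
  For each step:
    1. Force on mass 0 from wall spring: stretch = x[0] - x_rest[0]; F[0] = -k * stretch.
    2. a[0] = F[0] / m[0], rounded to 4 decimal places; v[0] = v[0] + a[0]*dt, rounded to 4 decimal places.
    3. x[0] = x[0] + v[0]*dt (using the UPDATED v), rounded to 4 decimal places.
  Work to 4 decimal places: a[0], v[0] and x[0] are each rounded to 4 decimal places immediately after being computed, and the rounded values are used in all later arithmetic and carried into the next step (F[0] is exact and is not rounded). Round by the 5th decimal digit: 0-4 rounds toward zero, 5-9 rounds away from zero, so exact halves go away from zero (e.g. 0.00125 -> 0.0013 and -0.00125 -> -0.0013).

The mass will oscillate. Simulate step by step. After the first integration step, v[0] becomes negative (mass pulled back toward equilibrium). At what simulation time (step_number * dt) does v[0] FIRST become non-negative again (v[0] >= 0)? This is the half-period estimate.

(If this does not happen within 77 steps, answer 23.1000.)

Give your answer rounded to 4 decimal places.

Answer: 1.8000

Derivation:
Step 0: x=[10.6000] v=[0.0000]
Step 1: x=[10.0585] v=[-1.8050]
Step 2: x=[9.1298] v=[-3.0956]
Step 3: x=[8.0786] v=[-3.5039]
Step 4: x=[7.2045] v=[-2.9136]
Step 5: x=[6.7566] v=[-1.4929]
Step 6: x=[6.8626] v=[0.3533]
First v>=0 after going negative at step 6, time=1.8000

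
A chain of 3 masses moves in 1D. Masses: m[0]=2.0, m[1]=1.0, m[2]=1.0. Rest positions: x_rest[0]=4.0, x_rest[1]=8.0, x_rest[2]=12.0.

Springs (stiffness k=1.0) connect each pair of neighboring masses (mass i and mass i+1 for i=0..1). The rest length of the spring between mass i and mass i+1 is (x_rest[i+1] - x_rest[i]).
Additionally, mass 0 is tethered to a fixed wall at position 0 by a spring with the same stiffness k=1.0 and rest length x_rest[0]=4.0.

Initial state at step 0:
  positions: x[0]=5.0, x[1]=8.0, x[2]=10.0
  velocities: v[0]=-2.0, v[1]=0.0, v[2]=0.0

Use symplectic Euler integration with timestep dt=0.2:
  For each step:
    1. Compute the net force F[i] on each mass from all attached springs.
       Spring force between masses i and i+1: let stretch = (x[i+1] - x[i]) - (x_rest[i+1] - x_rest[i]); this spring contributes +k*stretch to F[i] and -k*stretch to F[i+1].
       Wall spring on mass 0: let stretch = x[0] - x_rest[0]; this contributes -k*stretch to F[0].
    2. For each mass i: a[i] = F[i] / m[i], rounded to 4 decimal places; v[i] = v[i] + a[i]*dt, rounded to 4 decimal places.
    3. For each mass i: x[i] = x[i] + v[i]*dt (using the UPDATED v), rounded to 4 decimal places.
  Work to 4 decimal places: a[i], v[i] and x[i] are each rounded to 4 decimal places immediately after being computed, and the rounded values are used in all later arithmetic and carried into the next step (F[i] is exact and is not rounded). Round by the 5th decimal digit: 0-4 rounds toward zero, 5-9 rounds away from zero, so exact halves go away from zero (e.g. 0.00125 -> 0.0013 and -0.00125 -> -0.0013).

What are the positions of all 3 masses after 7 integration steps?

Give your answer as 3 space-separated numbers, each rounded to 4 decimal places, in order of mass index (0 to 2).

Answer: 1.9760 6.7014 11.6409

Derivation:
Step 0: x=[5.0000 8.0000 10.0000] v=[-2.0000 0.0000 0.0000]
Step 1: x=[4.5600 7.9600 10.0800] v=[-2.2000 -0.2000 0.4000]
Step 2: x=[4.0968 7.8688 10.2352] v=[-2.3160 -0.4560 0.7760]
Step 3: x=[3.6271 7.7214 10.4557] v=[-2.3485 -0.7371 1.1027]
Step 4: x=[3.1667 7.5196 10.7269] v=[-2.3018 -1.0091 1.3558]
Step 5: x=[2.7301 7.2720 11.0298] v=[-2.1832 -1.2382 1.5143]
Step 6: x=[2.3297 6.9930 11.3423] v=[-2.0020 -1.3950 1.5627]
Step 7: x=[1.9760 6.7014 11.6409] v=[-1.7686 -1.4578 1.4928]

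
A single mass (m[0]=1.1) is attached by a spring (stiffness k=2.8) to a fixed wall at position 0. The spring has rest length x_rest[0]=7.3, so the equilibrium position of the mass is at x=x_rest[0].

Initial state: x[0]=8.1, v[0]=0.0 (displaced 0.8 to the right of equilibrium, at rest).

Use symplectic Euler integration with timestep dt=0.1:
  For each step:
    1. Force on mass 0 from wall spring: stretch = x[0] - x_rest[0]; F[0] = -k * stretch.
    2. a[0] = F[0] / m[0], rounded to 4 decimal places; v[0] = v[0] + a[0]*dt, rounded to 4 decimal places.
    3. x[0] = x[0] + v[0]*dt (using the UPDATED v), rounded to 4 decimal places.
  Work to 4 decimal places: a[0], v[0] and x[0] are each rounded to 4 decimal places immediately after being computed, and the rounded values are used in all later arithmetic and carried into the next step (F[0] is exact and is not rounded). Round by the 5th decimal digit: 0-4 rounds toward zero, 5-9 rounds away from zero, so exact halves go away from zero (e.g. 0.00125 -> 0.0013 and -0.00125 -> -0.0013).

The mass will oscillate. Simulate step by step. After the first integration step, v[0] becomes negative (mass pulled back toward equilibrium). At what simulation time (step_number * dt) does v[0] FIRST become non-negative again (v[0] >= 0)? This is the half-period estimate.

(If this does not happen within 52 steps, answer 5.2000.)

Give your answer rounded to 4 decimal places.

Answer: 2.0000

Derivation:
Step 0: x=[8.1000] v=[0.0000]
Step 1: x=[8.0796] v=[-0.2036]
Step 2: x=[8.0394] v=[-0.4020]
Step 3: x=[7.9804] v=[-0.5902]
Step 4: x=[7.9041] v=[-0.7634]
Step 5: x=[7.8124] v=[-0.9172]
Step 6: x=[7.7076] v=[-1.0476]
Step 7: x=[7.5925] v=[-1.1514]
Step 8: x=[7.4699] v=[-1.2259]
Step 9: x=[7.3430] v=[-1.2692]
Step 10: x=[7.2150] v=[-1.2802]
Step 11: x=[7.0891] v=[-1.2586]
Step 12: x=[6.9686] v=[-1.2049]
Step 13: x=[6.8566] v=[-1.1205]
Step 14: x=[6.7558] v=[-1.0076]
Step 15: x=[6.6689] v=[-0.8691]
Step 16: x=[6.5981] v=[-0.7085]
Step 17: x=[6.5451] v=[-0.5298]
Step 18: x=[6.5113] v=[-0.3376]
Step 19: x=[6.4976] v=[-0.1368]
Step 20: x=[6.5044] v=[0.0675]
First v>=0 after going negative at step 20, time=2.0000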